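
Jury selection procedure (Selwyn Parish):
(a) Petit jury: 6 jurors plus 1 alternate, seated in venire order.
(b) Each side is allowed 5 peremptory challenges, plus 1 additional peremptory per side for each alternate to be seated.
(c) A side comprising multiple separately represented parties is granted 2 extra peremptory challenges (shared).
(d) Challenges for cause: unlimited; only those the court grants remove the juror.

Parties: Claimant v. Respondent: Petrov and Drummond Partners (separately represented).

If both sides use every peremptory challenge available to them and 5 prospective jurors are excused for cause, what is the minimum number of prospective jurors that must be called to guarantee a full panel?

Seats to fill: 6 + 1 alternates = 7.
Peremptories — Claimant: 5 + 1×1 = 6; Respondent: 5 + 1×1 + 2 = 8; total 14.
For-cause removals: 5.
Minimum venire: 7 + 14 + 5 = 26.

26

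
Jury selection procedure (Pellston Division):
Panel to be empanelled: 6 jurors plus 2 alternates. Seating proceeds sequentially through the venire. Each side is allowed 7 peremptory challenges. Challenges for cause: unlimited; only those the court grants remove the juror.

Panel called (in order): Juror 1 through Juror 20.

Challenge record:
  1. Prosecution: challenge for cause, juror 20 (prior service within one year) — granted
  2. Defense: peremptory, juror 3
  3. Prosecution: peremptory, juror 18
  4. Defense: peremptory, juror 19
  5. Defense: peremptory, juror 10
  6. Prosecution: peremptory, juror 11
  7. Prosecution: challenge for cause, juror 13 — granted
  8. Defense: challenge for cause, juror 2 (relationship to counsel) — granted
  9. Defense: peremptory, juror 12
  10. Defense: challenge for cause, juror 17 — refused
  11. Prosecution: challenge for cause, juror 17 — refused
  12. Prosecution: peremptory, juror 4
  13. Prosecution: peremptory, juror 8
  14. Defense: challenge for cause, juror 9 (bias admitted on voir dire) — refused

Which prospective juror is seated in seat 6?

14

Removed: #2, #3, #4, #8, #10, #11, #12, #13, #18, #19, #20. (#9, #17 stay — for-cause denied.)
Seating in order: seats 1–6 → #1, #5, #6, #7, #9, #14; alternates → #15, #16.
So seat 6 is #14.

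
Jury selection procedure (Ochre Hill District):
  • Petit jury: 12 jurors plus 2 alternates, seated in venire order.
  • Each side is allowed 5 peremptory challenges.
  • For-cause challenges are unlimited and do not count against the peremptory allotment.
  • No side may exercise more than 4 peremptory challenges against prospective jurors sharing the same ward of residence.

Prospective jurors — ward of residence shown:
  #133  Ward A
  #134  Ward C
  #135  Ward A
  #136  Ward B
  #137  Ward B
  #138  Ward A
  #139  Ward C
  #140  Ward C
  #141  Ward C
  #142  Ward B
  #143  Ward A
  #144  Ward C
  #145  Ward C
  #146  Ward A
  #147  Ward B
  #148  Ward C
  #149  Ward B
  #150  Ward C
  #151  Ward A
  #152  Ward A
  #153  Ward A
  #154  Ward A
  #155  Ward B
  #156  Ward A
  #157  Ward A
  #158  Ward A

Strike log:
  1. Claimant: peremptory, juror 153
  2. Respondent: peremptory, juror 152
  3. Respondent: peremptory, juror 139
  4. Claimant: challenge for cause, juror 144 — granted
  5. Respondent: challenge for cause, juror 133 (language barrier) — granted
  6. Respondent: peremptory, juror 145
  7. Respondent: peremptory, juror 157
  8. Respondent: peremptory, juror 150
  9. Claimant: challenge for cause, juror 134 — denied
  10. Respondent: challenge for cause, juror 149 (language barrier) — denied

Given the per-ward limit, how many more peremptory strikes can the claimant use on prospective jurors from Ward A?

3

Claimant peremptories so far: #153 — 1 of 5 used, 4 left overall.
Against Ward A: #153 — 1 used; per-ward cap 4 leaves 3.
Binding limit: min(4, 3) = 3.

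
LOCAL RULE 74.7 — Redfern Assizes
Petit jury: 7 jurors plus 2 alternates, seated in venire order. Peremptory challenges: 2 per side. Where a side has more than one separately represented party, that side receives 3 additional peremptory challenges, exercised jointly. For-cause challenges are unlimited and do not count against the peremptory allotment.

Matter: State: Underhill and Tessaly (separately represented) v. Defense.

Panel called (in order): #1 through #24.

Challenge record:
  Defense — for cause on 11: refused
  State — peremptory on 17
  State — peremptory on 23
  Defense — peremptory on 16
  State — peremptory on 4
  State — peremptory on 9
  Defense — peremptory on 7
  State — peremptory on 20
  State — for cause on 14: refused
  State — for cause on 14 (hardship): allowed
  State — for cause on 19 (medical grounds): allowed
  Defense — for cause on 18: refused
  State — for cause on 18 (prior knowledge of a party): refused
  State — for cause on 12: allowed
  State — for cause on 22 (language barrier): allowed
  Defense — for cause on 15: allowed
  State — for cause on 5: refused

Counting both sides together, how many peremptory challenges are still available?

0

State allotment: 2 base + 3 multi-party = 5. Defense allotment: 2.
State peremptories used: #17, #23, #4, #9, #20 — 5 (for-cause on #14, #14, #19, #18, #12, #22, #5 don't count).
Defense peremptories used: #16, #7 — 2 (for-cause on #11, #18, #15 don't count).
Remaining: (5 − 5) + (2 − 2) = 0.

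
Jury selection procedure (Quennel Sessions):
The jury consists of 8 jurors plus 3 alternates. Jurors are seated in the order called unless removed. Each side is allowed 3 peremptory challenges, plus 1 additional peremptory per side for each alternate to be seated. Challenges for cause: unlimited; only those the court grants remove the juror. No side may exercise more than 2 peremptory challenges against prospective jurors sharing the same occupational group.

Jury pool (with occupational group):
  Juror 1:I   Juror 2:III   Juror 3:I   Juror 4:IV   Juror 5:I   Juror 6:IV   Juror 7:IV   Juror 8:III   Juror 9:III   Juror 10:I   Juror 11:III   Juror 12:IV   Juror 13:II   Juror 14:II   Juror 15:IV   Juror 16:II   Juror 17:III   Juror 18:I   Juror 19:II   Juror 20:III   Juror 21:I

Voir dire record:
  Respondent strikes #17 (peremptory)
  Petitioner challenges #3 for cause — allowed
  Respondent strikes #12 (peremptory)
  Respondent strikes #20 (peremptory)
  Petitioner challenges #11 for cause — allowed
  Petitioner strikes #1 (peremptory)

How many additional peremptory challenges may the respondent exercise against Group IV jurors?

Respondent peremptories so far: #17, #12, #20 — 3 of 6 used, 3 left overall.
Against Group IV: #12 — 1 used; per-group cap 2 leaves 1.
Binding limit: min(3, 1) = 1.

1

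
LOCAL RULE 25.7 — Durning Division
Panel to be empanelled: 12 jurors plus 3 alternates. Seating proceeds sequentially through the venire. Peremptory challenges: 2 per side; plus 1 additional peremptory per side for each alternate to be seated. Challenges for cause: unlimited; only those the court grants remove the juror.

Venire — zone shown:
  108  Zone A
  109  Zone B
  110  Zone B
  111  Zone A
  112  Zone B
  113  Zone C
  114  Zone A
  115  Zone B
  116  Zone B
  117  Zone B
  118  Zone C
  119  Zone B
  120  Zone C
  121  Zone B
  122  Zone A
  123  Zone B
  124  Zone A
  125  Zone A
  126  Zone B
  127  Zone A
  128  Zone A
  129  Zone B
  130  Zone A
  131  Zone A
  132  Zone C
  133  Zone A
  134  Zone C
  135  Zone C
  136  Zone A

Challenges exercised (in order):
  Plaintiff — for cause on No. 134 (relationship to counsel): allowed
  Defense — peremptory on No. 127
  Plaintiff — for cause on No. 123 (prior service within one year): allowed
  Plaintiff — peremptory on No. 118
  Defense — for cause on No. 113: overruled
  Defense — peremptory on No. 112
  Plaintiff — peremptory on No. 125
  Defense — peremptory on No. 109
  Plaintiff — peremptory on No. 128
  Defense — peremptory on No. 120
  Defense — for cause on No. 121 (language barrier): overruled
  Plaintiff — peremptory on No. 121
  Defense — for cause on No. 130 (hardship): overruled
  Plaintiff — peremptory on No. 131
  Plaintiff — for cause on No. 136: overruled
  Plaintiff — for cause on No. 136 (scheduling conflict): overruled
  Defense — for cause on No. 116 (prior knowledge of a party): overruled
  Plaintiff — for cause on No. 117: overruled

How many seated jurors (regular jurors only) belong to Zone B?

6

Removed: #109, #112, #118, #120, #121, #123, #125, #127, #128, #131, #134.
Seated jurors 1–12: #108, #110, #111, #113, #114, #115, #116, #117, #119, #122, #124, #126 (alternates #129, #130, #132 not counted).
Of those, in Zone B: #110, #115, #116, #117, #119, #126 → 6.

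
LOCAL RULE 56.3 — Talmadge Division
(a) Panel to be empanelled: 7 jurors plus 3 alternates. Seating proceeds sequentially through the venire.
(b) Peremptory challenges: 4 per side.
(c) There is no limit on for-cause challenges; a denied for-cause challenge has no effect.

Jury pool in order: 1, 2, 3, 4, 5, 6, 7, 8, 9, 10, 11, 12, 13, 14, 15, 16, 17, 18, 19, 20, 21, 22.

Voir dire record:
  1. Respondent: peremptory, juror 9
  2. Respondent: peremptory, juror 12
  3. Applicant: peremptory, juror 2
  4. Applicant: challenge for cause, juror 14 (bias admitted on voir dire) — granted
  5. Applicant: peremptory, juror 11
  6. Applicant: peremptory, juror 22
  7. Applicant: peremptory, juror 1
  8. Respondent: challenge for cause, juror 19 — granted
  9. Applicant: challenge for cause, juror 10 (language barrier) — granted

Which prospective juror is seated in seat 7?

Removed: #1, #2, #9, #10, #11, #12, #14, #19, #22.
Filling seats in venire order through position 7: #3, #4, #5, #6, #7, #8, #13.
So seat 7 is #13.

13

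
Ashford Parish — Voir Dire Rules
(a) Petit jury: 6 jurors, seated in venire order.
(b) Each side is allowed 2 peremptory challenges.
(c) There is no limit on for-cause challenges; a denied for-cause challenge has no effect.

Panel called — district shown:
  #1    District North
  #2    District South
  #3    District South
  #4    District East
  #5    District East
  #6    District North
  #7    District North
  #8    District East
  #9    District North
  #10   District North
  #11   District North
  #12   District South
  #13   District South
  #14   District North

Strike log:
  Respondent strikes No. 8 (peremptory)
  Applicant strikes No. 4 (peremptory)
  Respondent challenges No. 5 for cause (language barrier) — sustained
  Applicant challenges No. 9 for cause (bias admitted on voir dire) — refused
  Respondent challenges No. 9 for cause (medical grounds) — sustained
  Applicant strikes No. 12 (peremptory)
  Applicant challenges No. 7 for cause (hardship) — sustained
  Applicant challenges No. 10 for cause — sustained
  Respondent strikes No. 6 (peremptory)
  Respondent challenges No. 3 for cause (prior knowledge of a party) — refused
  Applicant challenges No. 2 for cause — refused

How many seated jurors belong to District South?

Removed: #4, #5, #6, #7, #8, #9, #10, #12.
Seated jurors 1–6: #1, #2, #3, #11, #13, #14.
Of those, in District South: #2, #3, #13 → 3.

3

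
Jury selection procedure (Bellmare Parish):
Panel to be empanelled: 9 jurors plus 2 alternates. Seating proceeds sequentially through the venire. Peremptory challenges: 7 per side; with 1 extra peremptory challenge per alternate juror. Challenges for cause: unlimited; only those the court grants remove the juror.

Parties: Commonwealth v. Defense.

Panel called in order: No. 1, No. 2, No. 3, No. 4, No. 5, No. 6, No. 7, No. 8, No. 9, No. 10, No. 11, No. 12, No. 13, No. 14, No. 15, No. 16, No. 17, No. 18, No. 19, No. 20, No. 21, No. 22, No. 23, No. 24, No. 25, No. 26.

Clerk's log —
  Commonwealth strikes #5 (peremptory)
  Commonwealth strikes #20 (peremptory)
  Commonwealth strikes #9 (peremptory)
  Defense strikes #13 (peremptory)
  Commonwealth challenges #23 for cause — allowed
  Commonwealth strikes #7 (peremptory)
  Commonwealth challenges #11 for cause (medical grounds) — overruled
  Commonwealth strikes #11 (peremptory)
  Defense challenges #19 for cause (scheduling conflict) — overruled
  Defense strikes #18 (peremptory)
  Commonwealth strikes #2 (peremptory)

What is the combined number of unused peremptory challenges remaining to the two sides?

Commonwealth allotment: 7 base + 1 × 2 alternates = 9. Defense allotment: 7 base + 1 × 2 alternates = 9.
Commonwealth peremptories used: #5, #20, #9, #7, #11, #2 — 6 (for-cause on #23, #11 don't count).
Defense peremptories used: #13, #18 — 2 (the for-cause on #19 doesn't count).
Remaining: (9 − 6) + (9 − 2) = 10.

10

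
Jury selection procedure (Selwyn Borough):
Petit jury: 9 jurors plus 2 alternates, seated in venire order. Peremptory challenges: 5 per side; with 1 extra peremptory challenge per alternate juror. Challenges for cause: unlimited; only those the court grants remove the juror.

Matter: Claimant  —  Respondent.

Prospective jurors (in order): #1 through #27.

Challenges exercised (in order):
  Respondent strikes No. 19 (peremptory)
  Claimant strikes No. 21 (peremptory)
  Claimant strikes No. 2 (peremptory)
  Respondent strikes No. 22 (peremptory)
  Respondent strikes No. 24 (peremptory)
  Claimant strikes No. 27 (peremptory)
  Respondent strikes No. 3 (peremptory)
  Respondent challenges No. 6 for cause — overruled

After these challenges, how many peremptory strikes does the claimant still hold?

4

Claimant allotment: 5 base + 1 × 2 alternates = 7.
Claimant peremptories used: #21, #2, #27 — 3.
Remaining: 7 − 3 = 4.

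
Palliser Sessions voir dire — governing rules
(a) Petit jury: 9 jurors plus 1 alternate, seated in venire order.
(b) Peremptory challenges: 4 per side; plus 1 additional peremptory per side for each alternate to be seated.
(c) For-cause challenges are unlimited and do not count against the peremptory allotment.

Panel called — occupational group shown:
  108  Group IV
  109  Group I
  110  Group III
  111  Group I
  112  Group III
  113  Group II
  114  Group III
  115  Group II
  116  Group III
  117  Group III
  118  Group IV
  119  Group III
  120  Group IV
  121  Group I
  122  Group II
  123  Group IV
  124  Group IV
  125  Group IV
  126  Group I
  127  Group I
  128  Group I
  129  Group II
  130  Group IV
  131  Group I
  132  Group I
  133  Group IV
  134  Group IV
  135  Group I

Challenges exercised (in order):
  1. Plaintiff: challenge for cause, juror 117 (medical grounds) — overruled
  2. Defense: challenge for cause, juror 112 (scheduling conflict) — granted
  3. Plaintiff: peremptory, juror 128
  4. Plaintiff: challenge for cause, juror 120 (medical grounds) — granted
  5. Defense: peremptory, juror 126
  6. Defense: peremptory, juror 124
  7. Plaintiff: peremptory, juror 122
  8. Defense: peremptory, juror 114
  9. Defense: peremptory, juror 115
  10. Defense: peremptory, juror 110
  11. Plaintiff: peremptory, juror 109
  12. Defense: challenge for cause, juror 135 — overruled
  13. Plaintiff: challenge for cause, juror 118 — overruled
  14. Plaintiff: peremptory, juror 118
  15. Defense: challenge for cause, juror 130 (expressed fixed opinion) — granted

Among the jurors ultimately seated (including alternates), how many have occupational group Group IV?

3

Removed: #109, #110, #112, #114, #115, #118, #120, #122, #124, #126, #128, #130.
Seated (10 incl. alternates): #108, #111, #113, #116, #117, #119, #121, #123, #125, #127.
Of those, in Group IV: #108, #123, #125 → 3.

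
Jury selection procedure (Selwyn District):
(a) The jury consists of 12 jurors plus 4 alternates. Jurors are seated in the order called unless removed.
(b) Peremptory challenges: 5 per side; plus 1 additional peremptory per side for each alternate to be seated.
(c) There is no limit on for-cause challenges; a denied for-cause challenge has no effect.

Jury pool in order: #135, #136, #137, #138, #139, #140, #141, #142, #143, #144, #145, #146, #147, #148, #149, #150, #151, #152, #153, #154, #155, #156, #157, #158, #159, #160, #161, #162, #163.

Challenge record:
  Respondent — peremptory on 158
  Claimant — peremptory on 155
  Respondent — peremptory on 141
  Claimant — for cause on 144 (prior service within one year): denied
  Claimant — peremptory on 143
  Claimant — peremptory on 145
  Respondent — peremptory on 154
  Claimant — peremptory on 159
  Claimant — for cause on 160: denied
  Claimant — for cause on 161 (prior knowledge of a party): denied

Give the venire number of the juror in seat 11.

148

Removed: #141, #143, #145, #154, #155, #158, #159. (#144, #160, #161 stay — for-cause denied.)
Seating in order: seats 1–12 → #135, #136, #137, #138, #139, #140, #142, #144, #146, #147, #148, #149; alternates → #150, #151, #152, #153.
So seat 11 is #148.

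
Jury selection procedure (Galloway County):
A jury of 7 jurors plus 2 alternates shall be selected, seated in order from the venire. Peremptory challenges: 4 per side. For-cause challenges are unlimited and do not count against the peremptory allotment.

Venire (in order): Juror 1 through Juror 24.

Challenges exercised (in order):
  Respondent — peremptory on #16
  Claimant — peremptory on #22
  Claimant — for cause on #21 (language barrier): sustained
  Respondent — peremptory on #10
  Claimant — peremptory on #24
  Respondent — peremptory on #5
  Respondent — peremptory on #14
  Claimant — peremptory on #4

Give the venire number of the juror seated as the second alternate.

Removed: #4, #5, #10, #14, #16, #21, #22, #24.
Seating in order: seats 1–7 → #1, #2, #3, #6, #7, #8, #9; alternates → #11, #12.
So alternate 2 is #12.

12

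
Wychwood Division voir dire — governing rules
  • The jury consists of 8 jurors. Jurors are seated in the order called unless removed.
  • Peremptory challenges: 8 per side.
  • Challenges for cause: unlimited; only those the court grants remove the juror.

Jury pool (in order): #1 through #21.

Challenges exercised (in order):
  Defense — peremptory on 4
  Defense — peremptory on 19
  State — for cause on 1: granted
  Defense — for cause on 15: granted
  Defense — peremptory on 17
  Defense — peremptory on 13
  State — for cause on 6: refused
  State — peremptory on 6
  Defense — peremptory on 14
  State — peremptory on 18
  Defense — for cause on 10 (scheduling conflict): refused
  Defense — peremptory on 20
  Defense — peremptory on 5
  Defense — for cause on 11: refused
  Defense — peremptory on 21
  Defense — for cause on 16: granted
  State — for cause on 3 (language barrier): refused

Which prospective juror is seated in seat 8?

12

Removed: #1, #4, #5, #6, #13, #14, #15, #16, #17, #18, #19, #20, #21. (#3, #10, #11 stay — for-cause denied.)
Seating in order: seats 1–8 → #2, #3, #7, #8, #9, #10, #11, #12.
So seat 8 is #12.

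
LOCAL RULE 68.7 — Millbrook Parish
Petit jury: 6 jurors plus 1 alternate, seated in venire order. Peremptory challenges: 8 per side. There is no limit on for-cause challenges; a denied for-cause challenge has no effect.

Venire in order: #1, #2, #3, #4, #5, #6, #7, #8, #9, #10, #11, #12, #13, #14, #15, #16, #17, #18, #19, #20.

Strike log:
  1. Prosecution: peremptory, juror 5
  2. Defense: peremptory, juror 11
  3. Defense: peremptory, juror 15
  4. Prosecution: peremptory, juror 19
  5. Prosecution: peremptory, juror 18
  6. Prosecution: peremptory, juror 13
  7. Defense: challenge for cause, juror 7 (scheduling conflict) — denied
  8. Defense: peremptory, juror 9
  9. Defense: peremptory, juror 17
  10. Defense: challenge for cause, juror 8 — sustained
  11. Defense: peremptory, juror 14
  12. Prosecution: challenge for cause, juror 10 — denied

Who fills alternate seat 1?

10

Removed: #5, #8, #9, #11, #13, #14, #15, #17, #18, #19. (#7, #10 stay — for-cause denied.)
Seating in order: seats 1–6 → #1, #2, #3, #4, #6, #7; alternates → #10.
So alternate 1 is #10.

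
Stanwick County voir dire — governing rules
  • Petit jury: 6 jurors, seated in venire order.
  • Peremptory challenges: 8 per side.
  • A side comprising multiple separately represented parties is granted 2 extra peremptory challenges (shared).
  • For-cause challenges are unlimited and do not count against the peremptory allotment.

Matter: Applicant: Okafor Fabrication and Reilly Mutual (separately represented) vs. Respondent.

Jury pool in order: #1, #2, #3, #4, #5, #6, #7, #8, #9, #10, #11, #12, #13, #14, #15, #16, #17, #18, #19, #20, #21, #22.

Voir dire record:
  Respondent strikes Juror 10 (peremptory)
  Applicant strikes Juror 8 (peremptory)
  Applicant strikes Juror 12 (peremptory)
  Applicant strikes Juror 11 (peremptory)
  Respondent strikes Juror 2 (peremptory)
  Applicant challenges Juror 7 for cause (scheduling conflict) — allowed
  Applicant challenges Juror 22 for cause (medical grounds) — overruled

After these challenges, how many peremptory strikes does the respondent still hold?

6

Respondent allotment: 8.
Respondent peremptories used: #10, #2 — 2.
Remaining: 8 − 2 = 6.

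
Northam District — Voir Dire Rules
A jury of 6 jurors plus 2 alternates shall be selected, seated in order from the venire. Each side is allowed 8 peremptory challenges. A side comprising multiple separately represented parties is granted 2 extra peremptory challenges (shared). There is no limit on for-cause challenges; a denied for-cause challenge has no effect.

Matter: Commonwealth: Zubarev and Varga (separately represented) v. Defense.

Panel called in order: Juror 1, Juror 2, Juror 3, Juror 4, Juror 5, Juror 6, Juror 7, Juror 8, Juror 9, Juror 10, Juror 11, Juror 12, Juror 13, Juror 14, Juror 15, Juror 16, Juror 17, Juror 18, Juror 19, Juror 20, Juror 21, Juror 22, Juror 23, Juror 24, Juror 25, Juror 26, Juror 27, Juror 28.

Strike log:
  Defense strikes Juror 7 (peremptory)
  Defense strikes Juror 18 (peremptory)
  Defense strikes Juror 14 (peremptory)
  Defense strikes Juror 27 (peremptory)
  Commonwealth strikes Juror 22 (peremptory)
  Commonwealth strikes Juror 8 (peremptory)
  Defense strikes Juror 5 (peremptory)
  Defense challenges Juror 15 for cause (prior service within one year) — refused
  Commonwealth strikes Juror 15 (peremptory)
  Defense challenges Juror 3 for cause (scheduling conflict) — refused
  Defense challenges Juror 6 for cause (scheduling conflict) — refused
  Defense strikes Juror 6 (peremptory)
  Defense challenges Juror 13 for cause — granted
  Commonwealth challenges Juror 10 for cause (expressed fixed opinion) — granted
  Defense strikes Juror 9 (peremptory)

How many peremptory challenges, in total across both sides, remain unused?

8

Commonwealth allotment: 8 base + 2 multi-party = 10. Defense allotment: 8.
Commonwealth peremptories used: #22, #8, #15 — 3 (the for-cause on #10 doesn't count).
Defense peremptories used: #7, #18, #14, #27, #5, #6, #9 — 7 (for-cause on #15, #3, #6, #13 don't count).
Remaining: (10 − 3) + (8 − 7) = 8.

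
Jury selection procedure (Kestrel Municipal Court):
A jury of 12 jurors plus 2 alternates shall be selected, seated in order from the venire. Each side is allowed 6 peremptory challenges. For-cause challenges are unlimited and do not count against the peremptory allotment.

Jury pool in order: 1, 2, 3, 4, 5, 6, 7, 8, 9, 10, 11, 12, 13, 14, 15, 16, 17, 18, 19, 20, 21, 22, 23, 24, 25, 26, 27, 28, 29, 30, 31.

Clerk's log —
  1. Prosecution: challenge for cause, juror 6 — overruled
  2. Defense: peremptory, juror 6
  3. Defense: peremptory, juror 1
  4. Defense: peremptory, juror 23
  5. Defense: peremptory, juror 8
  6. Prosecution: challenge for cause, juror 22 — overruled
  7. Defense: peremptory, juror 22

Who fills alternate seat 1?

Removed: #1, #6, #8, #22, #23.
Filling seats in venire order through position 13: #2, #3, #4, #5, #7, #9, #10, #11, #12, #13, #14, #15, #16.
So alternate 1 is #16.

16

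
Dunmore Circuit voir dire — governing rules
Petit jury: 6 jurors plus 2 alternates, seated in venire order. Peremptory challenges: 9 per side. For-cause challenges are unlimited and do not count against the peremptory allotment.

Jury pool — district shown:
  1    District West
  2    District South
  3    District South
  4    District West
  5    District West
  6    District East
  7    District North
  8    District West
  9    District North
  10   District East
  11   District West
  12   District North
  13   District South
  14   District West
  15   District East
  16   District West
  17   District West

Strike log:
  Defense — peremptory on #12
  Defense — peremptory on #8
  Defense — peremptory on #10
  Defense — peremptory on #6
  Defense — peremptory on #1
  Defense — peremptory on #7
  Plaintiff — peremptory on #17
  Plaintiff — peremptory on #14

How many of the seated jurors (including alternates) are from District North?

Removed: #1, #6, #7, #8, #10, #12, #14, #17.
Seated (8 incl. alternates): #2, #3, #4, #5, #9, #11, #13, #15.
Of those, in District North: #9 → 1.

1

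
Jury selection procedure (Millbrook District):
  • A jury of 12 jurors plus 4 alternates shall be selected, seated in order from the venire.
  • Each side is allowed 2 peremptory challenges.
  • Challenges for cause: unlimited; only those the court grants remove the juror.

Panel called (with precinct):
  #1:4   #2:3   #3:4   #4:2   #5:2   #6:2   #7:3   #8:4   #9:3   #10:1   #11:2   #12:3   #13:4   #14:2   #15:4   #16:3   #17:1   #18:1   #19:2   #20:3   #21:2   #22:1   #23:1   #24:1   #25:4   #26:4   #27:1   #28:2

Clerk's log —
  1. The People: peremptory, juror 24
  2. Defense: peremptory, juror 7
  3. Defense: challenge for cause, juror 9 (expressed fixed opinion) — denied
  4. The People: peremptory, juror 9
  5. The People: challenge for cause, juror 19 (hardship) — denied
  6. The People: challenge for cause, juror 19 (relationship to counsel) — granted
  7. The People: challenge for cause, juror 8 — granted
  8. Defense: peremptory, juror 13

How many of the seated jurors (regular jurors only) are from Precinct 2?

5

Removed: #7, #8, #9, #13, #19, #24.
Seated jurors 1–12: #1, #2, #3, #4, #5, #6, #10, #11, #12, #14, #15, #16 (alternates #17, #18, #20, #21 not counted).
Of those, in Precinct 2: #4, #5, #6, #11, #14 → 5.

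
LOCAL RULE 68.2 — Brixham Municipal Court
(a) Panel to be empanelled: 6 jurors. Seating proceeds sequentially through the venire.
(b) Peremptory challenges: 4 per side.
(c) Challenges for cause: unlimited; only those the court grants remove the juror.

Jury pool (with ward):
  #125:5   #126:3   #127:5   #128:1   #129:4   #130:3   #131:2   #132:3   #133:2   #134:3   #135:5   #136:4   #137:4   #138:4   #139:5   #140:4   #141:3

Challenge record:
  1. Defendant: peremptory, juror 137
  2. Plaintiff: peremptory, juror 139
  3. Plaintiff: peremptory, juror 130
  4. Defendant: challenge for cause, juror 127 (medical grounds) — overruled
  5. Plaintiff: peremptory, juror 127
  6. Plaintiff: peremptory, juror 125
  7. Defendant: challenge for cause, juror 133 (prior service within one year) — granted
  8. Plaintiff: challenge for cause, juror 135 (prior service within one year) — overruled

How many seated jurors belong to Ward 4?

1

Removed: #125, #127, #130, #133, #137, #139.
Seated jurors 1–6: #126, #128, #129, #131, #132, #134.
Of those, in Ward 4: #129 → 1.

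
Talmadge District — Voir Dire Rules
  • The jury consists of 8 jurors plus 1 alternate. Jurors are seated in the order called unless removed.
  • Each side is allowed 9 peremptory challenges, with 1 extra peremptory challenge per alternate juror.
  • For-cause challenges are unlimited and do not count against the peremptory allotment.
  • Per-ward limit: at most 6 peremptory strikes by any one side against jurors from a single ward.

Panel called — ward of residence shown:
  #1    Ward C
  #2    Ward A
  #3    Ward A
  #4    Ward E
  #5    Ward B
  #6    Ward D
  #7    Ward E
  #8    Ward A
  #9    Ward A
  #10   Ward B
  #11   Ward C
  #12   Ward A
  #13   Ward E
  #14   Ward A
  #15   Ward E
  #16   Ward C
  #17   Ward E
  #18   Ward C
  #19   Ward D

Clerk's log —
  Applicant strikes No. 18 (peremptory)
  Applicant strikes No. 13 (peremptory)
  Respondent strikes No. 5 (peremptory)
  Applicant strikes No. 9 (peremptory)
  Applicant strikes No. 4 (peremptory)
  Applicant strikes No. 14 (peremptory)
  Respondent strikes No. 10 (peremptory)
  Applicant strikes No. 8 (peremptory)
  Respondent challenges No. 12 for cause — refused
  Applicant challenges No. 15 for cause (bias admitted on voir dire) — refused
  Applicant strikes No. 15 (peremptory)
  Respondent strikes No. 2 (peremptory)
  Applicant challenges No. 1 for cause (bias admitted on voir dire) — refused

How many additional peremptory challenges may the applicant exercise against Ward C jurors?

3

Applicant peremptories so far: #18, #13, #9, #4, #14, #8, #15 — 7 of 10 used, 3 left overall.
Against Ward C: #18 — 1 used; per-ward cap 6 leaves 5.
Binding limit: min(3, 5) = 3.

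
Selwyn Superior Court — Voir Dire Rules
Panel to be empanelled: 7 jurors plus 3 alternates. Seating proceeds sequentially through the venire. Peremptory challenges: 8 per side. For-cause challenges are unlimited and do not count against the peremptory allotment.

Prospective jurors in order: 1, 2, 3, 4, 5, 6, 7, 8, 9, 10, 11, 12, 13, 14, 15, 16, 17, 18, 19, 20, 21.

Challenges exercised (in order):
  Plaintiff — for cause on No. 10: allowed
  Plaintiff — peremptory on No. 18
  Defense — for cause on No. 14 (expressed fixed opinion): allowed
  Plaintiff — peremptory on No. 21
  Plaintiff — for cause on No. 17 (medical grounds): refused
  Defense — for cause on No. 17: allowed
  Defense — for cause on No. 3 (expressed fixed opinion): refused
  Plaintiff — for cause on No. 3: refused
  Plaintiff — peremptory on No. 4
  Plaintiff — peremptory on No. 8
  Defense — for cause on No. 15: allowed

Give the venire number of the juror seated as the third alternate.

Removed: #4, #8, #10, #14, #15, #17, #18, #21. (#3 stays — for-cause denied.)
Seating in order: seats 1–7 → #1, #2, #3, #5, #6, #7, #9; alternates → #11, #12, #13.
So alternate 3 is #13.

13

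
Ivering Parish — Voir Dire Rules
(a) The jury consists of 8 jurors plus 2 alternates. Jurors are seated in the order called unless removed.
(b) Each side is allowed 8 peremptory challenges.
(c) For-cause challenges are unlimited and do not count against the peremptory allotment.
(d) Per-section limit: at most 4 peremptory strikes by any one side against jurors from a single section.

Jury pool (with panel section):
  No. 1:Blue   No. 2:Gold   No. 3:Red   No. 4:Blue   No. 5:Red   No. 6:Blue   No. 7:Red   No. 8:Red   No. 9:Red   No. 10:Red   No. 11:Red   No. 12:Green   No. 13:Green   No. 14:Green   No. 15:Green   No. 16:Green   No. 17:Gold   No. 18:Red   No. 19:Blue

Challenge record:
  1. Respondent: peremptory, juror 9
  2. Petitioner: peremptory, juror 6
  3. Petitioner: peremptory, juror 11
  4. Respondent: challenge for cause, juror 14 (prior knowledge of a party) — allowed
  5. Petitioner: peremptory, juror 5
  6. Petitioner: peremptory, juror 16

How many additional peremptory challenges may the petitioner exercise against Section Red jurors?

2

Petitioner peremptories so far: #6, #11, #5, #16 — 4 of 8 used, 4 left overall.
Against Section Red: #11, #5 — 2 used; per-section cap 4 leaves 2.
Binding limit: min(4, 2) = 2.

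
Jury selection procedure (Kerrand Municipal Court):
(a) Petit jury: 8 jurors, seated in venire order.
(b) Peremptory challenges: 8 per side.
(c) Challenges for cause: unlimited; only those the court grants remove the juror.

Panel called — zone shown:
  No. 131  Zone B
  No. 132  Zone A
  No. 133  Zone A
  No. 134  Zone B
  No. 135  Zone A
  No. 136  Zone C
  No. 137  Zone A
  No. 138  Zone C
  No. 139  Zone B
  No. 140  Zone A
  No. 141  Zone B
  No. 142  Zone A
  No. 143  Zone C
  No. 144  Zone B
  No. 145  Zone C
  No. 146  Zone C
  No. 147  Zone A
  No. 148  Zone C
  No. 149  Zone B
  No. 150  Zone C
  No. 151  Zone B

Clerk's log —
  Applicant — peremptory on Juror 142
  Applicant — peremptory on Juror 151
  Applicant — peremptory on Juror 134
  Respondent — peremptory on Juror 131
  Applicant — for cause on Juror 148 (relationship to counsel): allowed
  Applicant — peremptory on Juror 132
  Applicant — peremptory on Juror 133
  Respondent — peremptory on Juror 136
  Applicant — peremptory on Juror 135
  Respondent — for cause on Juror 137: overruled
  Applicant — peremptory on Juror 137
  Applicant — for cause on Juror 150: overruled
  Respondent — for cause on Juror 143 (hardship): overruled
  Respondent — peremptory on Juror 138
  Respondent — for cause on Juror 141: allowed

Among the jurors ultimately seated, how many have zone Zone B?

3

Removed: #131, #132, #133, #134, #135, #136, #137, #138, #141, #142, #148, #151.
Seated jurors 1–8: #139, #140, #143, #144, #145, #146, #147, #149.
Of those, in Zone B: #139, #144, #149 → 3.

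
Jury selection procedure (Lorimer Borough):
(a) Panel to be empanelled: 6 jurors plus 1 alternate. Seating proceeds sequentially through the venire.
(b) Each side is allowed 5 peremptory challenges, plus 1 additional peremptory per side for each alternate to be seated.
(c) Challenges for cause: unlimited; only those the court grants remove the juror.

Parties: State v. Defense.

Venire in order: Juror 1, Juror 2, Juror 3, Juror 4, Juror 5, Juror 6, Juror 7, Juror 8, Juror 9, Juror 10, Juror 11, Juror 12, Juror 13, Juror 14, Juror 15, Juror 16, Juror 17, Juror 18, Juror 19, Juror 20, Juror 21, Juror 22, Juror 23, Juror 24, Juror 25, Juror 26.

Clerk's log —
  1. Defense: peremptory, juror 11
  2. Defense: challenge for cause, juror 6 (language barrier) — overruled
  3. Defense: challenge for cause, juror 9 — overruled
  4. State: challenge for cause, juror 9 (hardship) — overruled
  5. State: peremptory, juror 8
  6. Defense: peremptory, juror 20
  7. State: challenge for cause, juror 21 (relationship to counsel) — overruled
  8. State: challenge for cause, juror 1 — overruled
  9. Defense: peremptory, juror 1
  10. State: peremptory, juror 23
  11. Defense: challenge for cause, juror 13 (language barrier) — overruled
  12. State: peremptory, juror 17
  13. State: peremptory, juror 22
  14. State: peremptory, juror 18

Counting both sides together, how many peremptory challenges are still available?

4

State allotment: 5 base + 1 × 1 alternate = 6. Defense allotment: 5 base + 1 × 1 alternate = 6.
State peremptories used: #8, #23, #17, #22, #18 — 5 (for-cause on #9, #21, #1 don't count).
Defense peremptories used: #11, #20, #1 — 3 (for-cause on #6, #9, #13 don't count).
Remaining: (6 − 5) + (6 − 3) = 4.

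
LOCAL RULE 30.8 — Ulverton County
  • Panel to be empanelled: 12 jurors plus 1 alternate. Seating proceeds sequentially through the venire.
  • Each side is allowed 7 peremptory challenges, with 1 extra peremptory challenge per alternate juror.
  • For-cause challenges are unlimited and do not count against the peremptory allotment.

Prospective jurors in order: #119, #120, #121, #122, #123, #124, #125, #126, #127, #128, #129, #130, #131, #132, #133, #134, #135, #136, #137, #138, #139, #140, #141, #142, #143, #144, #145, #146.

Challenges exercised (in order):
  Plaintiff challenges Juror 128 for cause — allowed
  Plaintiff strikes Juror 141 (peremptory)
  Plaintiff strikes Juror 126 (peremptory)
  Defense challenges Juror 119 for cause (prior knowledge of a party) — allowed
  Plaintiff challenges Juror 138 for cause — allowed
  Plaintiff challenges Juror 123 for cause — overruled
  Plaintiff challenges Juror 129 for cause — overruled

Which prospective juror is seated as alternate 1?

Removed: #119, #126, #128, #138, #141. (#123, #129 stay — for-cause denied.)
Seating in order: seats 1–12 → #120, #121, #122, #123, #124, #125, #127, #129, #130, #131, #132, #133; alternates → #134.
So alternate 1 is #134.

134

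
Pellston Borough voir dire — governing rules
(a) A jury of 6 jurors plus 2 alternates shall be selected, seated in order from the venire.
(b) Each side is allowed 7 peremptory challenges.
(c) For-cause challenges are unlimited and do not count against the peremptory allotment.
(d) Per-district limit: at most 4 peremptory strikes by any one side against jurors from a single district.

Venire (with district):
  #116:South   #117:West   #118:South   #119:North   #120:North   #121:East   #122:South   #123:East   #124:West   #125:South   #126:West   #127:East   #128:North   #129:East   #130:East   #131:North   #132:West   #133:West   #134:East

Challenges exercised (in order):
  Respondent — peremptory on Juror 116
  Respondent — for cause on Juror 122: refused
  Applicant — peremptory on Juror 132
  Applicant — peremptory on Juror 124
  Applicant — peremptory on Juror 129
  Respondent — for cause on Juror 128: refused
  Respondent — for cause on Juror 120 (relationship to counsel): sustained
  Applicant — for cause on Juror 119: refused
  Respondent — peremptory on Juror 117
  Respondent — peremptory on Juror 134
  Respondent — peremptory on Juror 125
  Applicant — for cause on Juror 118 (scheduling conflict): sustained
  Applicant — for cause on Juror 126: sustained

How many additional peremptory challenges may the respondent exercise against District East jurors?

3

Respondent peremptories so far: #116, #117, #134, #125 — 4 of 7 used, 3 left overall.
Against District East: #134 — 1 used; per-district cap 4 leaves 3.
Binding limit: min(3, 3) = 3.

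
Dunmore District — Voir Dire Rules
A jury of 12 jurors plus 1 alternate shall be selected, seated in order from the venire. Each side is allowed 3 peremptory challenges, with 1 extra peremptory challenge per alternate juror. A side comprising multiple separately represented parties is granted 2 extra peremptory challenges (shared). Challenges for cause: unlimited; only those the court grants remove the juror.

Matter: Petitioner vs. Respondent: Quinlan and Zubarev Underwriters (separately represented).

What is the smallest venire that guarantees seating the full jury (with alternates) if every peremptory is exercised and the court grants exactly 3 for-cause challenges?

26

Seats to fill: 12 + 1 alternates = 13.
Peremptories — Petitioner: 3 + 1×1 = 4; Respondent: 3 + 1×1 + 2 = 6; total 10.
For-cause removals: 3.
Minimum venire: 13 + 10 + 3 = 26.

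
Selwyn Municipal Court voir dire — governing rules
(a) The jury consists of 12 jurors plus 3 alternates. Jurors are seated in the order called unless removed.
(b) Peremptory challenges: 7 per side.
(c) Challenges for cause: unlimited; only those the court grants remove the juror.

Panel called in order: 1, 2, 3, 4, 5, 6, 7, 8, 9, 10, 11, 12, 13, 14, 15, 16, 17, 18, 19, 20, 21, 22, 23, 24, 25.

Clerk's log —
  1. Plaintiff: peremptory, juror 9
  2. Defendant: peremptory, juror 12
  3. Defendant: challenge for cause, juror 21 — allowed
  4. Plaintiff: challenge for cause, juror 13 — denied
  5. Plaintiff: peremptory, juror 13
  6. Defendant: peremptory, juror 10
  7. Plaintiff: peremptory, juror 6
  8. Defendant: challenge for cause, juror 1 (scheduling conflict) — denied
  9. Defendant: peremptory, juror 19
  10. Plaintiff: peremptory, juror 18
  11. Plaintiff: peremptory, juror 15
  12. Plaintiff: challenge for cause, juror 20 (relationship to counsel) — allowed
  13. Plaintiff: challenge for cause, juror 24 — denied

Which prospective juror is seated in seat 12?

22

Removed: #6, #9, #10, #12, #13, #15, #18, #19, #20, #21. (#1, #24 stay — for-cause denied.)
Seating in order: seats 1–12 → #1, #2, #3, #4, #5, #7, #8, #11, #14, #16, #17, #22; alternates → #23, #24, #25.
So seat 12 is #22.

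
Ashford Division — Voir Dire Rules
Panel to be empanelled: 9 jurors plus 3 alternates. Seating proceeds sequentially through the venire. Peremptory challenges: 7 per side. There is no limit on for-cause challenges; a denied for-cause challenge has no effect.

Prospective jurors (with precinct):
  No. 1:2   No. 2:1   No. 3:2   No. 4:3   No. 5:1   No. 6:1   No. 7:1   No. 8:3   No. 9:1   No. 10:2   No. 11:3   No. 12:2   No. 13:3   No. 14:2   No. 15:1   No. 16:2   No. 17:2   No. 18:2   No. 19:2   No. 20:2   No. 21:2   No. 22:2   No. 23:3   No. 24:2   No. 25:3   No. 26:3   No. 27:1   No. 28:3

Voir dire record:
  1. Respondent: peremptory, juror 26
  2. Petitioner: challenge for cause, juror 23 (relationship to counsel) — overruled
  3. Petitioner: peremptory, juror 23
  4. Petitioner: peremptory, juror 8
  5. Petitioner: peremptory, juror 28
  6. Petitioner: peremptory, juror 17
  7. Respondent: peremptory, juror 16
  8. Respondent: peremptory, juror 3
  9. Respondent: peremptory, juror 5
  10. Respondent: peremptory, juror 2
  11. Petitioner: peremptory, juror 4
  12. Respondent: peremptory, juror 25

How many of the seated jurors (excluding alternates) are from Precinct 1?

3

Removed: #2, #3, #4, #5, #8, #16, #17, #23, #25, #26, #28.
Seated jurors 1–9: #1, #6, #7, #9, #10, #11, #12, #13, #14 (alternates #15, #18, #19 not counted).
Of those, in Precinct 1: #6, #7, #9 → 3.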